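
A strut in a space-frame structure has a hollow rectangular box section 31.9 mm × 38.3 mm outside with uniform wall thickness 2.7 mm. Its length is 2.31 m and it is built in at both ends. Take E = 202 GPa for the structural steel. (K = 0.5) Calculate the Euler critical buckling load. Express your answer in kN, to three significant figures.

P_cr ≈ 78.6 kN

Inner dimensions: h_i = 38.3 − 2×2.7 = 32.90 mm, b_i = 31.9 − 2×2.7 = 26.50 mm
Weak-axis I_min = (h_o·b_o³ − h_i·b_i³)/12 with b_o = 31.9, b_i = 26.50 mm (shorter outer/inner sides).
I_min = (38.3×31.9³ − 32.90×26.50³)/12 = 5.259×10^4 mm⁴
I = 5.259×10^4 mm⁴ = 5.259×10^-8 m⁴
Effective length L_e = K·L = 0.5 × 2.31 = 1.155 m
P_cr = π²EI / L_e² = π² × 202×10⁹ × 5.259×10^-8 / 1.155² = 7.859×10^4 N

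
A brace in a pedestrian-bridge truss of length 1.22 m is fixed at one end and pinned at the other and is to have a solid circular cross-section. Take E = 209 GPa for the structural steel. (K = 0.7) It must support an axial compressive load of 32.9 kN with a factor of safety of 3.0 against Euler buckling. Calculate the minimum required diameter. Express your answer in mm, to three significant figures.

Required P_cr = n·P = 3.0 × 32.9 = 98.70 kN
L_e = K·L = 0.7 × 1.22 = 0.8540 m
Required I = P_cr·L_e²/(π²E) = 9.870×10^4 × 0.8540² / (π² × 2.09×10^11) = 3.490×10^-8 m⁴
I_req = 3.490×10^4 mm⁴
Solid circle: I = πd⁴/64  ⇒  d = (64I/π)^(1/4) = (64×3.490×10^4/π)^(1/4) = 29.0 mm

d ≈ 29.0 mm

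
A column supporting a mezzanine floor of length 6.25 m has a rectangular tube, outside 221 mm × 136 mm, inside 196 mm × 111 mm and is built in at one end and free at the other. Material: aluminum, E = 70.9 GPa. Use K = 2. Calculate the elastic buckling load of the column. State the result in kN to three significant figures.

Weak-axis I_min = (h_o·b_o³ − h_i·b_i³)/12 with b_o = 136, b_i = 111.0 mm (shorter outer/inner sides).
I_min = (221×136³ − 196.0×111.0³)/12 = 2.399×10^7 mm⁴
I = 2.399×10^7 mm⁴ = 2.399×10^-5 m⁴
Effective length L_e = K·L = 2 × 6.25 = 12.50 m
P_cr = π²EI / L_e² = π² × 70.9×10⁹ × 2.399×10^-5 / 12.50² = 1.074×10^5 N

P_cr ≈ 107 kN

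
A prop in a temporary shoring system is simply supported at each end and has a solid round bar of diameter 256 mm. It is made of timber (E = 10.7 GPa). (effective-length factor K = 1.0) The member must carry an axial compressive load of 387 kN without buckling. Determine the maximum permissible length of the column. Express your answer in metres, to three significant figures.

L_max ≈ 7.58 m

I = πd⁴/64 = π×256⁴/64 = 2.108×10^8 mm⁴
I = 2.108×10^-4 m⁴
At the buckling limit P_cr = P = 3.870×10^5 N
From P_cr = π²EI/(K·L)²:  L = (1/K)·√(π²EI/P_cr) = (1/1)·√(π²×1.07×10^10×2.108×10^-4/3.870×10^5)
L = 7.58 m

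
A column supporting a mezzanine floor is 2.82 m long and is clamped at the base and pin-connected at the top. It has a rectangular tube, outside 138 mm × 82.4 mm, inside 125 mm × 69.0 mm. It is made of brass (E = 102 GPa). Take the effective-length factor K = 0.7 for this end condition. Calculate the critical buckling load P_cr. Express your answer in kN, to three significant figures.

P_cr ≈ 778 kN

Weak-axis I_min = (h_o·b_o³ − h_i·b_i³)/12 with b_o = 82.4, b_i = 69.00 mm (shorter outer/inner sides).
I_min = (138×82.4³ − 125.0×69.00³)/12 = 3.012×10^6 mm⁴
I = 3.012×10^6 mm⁴ = 3.012×10^-6 m⁴
Effective length L_e = K·L = 0.7 × 2.82 = 1.974 m
P_cr = π²EI / L_e² = π² × 102×10⁹ × 3.012×10^-6 / 1.974² = 7.781×10^5 N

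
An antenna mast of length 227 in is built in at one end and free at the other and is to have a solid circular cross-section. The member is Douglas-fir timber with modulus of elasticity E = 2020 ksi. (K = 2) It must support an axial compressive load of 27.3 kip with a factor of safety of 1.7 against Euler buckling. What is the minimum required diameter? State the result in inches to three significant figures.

Required P_cr = n·P = 1.7 × 27.3 = 46.41 kip
L_e = K·L = 2 × 227 = 454.0 in
Required I = P_cr·L_e²/(π²E) = 4.641×10^4 × 454.0² / (π² × 2.02×10^6) = 479.8 in⁴
Solid circle: I = πd⁴/64  ⇒  d = (64I/π)^(1/4) = (64×479.8/π)^(1/4) = 9.94 in

d ≈ 9.94 in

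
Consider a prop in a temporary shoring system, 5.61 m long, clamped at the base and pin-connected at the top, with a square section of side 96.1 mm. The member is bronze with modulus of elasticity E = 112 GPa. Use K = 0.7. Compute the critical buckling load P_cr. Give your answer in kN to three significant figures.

I = a⁴/12 = 96.1⁴/12 = 7.107×10^6 mm⁴
I = 7.107×10^6 mm⁴ = 7.107×10^-6 m⁴
Effective length L_e = K·L = 0.7 × 5.61 = 3.927 m
P_cr = π²EI / L_e² = π² × 112×10⁹ × 7.107×10^-6 / 3.927² = 5.095×10^5 N

P_cr ≈ 509 kN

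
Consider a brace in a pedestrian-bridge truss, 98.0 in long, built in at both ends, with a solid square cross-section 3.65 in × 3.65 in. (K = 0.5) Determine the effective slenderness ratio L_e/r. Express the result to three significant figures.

λ ≈ 46.5

I = a⁴/12 = 3.65⁴/12 = 14.79 in⁴
A = 13.32 in²;  r_min = √(I/A) = √(14.79/13.32) = 1.054 in
L_e = K·L = 0.5 × 98.0 = 49.00 in
λ = L_e / r_min = 49.000 / 1.054 = 46.5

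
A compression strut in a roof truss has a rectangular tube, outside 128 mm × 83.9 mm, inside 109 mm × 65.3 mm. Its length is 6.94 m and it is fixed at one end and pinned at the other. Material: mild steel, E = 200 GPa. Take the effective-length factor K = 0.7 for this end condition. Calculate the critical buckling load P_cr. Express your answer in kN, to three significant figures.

Weak-axis I_min = (h_o·b_o³ − h_i·b_i³)/12 with b_o = 83.9, b_i = 65.30 mm (shorter outer/inner sides).
I_min = (128×83.9³ − 109.0×65.30³)/12 = 3.770×10^6 mm⁴
I = 3.770×10^6 mm⁴ = 3.770×10^-6 m⁴
Effective length L_e = K·L = 0.7 × 6.94 = 4.858 m
P_cr = π²EI / L_e² = π² × 200×10⁹ × 3.770×10^-6 / 4.858² = 3.154×10^5 N

P_cr ≈ 315 kN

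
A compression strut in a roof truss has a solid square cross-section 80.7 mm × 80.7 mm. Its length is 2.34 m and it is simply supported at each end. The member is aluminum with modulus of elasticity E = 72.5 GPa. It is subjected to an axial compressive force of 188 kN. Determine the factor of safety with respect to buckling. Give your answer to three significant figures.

I = a⁴/12 = 80.7⁴/12 = 3.534×10^6 mm⁴
I = 3.534×10^6 mm⁴ = 3.534×10^-6 m⁴
Effective length L_e = K·L = 1 × 2.34 = 2.340 m
P_cr = π²EI / L_e² = π² × 72.5×10⁹ × 3.534×10^-6 / 2.340² = 4.619×10^5 N
Factor of safety n = P_cr / P = 461.87 / 188 = 2.46

n ≈ 2.46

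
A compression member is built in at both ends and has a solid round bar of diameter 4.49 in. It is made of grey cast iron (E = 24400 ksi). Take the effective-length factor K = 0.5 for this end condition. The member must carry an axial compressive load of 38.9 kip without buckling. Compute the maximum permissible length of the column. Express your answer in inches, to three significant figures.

I = πd⁴/64 = π×4.49⁴/64 = 19.95 in⁴
At the buckling limit P_cr = P = 3.890×10^4 lb
From P_cr = π²EI/(K·L)²:  L = (1/K)·√(π²EI/P_cr) = (1/0.5)·√(π²×2.44×10^7×19.95/3.890×10^4)
L = 703 in

L_max ≈ 703 in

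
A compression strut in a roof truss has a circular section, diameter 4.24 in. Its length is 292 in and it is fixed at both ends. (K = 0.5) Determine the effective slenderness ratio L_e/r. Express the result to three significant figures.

λ ≈ 138

I = πd⁴/64 = π×4.24⁴/64 = 15.86 in⁴
A = 14.12 in²;  r_min = √(I/A) = √(15.86/14.12) = 1.060 in
L_e = K·L = 0.5 × 292 = 146.0 in
λ = L_e / r_min = 146.00 / 1.060 = 138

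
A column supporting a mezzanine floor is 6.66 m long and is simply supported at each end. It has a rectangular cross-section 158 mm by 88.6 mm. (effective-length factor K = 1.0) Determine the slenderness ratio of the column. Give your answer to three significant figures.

λ ≈ 260

For a rectangle r_min = b/√12 = 88.6/√12 = 25.58 mm
L_e = K·L = 1 × 6.66 m = 6.660 m = 6660.0 mm
λ = L_e / r_min = 6660.0 / 25.58 = 260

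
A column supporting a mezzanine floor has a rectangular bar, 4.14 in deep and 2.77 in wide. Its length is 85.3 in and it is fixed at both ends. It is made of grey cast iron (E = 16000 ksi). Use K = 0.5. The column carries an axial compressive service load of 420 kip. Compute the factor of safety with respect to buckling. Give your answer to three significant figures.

Buckling occurs about the weak axis: I_min = h·b³/12 with b = 2.77 in (the shorter side).
I_min = 4.14×2.77³/12 = 7.333 in⁴
Effective length L_e = K·L = 0.5 × 85.3 = 42.65 in
P_cr = π²EI / L_e² = π² × 16000×10³ × 7.333 / 42.65² = 6.366×10^5 lb
Factor of safety n = P_cr / P = 636.56 / 420 = 1.52

n ≈ 1.52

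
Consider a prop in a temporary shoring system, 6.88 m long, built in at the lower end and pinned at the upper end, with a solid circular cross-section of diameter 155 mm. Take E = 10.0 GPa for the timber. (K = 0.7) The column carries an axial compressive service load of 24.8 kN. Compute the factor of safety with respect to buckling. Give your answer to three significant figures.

n ≈ 4.86

I = πd⁴/64 = π×155⁴/64 = 2.833×10^7 mm⁴
I = 2.833×10^7 mm⁴ = 2.833×10^-5 m⁴
Effective length L_e = K·L = 0.7 × 6.88 = 4.816 m
P_cr = π²EI / L_e² = π² × 10.0×10⁹ × 2.833×10^-5 / 4.816² = 1.206×10^5 N
Factor of safety n = P_cr / P = 120.57 / 24.8 = 4.86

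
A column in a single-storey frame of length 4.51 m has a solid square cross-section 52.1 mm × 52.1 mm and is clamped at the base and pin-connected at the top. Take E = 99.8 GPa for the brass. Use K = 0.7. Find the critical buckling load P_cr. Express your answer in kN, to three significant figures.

P_cr ≈ 60.7 kN

I = a⁴/12 = 52.1⁴/12 = 6.140×10^5 mm⁴
I = 6.140×10^5 mm⁴ = 6.140×10^-7 m⁴
Effective length L_e = K·L = 0.7 × 4.51 = 3.157 m
P_cr = π²EI / L_e² = π² × 99.8×10⁹ × 6.140×10^-7 / 3.157² = 6.068×10^4 N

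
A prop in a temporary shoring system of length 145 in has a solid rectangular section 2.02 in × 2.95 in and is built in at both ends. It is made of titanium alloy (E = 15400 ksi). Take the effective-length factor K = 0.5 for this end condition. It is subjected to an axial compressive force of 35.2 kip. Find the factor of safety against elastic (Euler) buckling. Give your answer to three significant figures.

Buckling occurs about the weak axis: I_min = h·b³/12 with b = 2.02 in (the shorter side).
I_min = 2.95×2.02³/12 = 2.026 in⁴
Effective length L_e = K·L = 0.5 × 145 = 72.50 in
P_cr = π²EI / L_e² = π² × 15400×10³ × 2.026 / 72.50² = 5.859×10^4 lb
Factor of safety n = P_cr / P = 58.592 / 35.2 = 1.66

n ≈ 1.66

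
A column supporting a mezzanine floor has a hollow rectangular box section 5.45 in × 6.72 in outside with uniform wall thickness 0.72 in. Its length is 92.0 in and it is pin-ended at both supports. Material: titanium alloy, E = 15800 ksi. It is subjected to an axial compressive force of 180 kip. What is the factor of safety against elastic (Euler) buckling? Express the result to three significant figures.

Inner dimensions: h_i = 6.72 − 2×0.72 = 5.280 in, b_i = 5.45 − 2×0.72 = 4.010 in
Weak-axis I_min = (h_o·b_o³ − h_i·b_i³)/12 with b_o = 5.45, b_i = 4.010 in (shorter outer/inner sides).
I_min = (6.72×5.45³ − 5.280×4.010³)/12 = 62.28 in⁴
Effective length L_e = K·L = 1 × 92.0 = 92.00 in
P_cr = π²EI / L_e² = π² × 15800×10³ × 62.28 / 92.00² = 1.147×10^6 lb
Factor of safety n = P_cr / P = 1147.4 / 180 = 6.37

n ≈ 6.37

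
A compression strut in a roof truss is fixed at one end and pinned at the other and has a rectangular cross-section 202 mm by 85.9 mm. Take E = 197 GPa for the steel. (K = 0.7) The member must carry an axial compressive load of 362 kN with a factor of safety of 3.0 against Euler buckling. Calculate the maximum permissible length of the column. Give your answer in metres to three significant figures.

Buckling occurs about the weak axis: I_min = h·b³/12 with b = 85.9 mm (the shorter side).
I_min = 202×85.9³/12 = 1.067×10^7 mm⁴
I = 1.067×10^-5 m⁴
Required critical load P_cr = n·P = 3.0 × 362 = 1086 kN = 1.086×10^6 N
From P_cr = π²EI/(K·L)²:  L = (1/K)·√(π²EI/P_cr) = (1/0.7)·√(π²×1.97×10^11×1.067×10^-5/1.086×10^6)
L = 6.24 m

L_max ≈ 6.24 m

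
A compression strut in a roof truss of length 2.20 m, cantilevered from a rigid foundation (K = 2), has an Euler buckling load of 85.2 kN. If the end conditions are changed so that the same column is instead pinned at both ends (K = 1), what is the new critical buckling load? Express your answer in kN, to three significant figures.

P_cr ≈ 341 kN

P_cr ∝ 1/K², so P_cr,new = P_cr,old × (K_old/K_new)² = 85.2 × (2/1)²
= 85.2 × 4.000 = 341 kN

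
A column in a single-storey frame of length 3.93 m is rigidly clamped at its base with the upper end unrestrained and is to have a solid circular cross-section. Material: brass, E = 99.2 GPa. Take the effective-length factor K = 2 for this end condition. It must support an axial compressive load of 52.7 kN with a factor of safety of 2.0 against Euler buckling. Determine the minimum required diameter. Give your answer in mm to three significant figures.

Required P_cr = n·P = 2.0 × 52.7 = 105.4 kN
L_e = K·L = 2 × 3.93 = 7.860 m
Required I = P_cr·L_e²/(π²E) = 1.054×10^5 × 7.860² / (π² × 9.92×10^10) = 6.651×10^-6 m⁴
I_req = 6.651×10^6 mm⁴
Solid circle: I = πd⁴/64  ⇒  d = (64I/π)^(1/4) = (64×6.651×10^6/π)^(1/4) = 108 mm

d ≈ 108 mm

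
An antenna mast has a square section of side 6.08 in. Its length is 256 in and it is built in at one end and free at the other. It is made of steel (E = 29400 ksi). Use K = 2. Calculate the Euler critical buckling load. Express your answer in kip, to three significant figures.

P_cr ≈ 126 kip

I = a⁴/12 = 6.08⁴/12 = 113.9 in⁴
Effective length L_e = K·L = 2 × 256 = 512.0 in
P_cr = π²EI / L_e² = π² × 29400×10³ × 113.9 / 512.0² = 1.260×10^5 lb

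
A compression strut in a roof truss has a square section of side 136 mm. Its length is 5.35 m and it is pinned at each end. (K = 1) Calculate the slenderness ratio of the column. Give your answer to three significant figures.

λ ≈ 136

I = a⁴/12 = 136⁴/12 = 2.851×10^7 mm⁴
A = 1.850×10^4 mm²;  r_min = √(I/A) = √(2.851×10^7/1.850×10^4) = 39.26 mm
L_e = K·L = 1 × 5.35 m = 5.350 m = 5350.0 mm
λ = L_e / r_min = 5350.0 / 39.26 = 136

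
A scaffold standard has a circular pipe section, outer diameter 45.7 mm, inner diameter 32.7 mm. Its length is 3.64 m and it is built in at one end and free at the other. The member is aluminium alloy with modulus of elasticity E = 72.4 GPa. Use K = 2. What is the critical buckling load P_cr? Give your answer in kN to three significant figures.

d_o = 45.7 mm, d_i = 32.7 mm
I = π(d_o⁴ − d_i⁴)/64 = π(45.7⁴ − 32.70⁴)/64 = 1.580×10^5 mm⁴
I = 1.580×10^5 mm⁴ = 1.580×10^-7 m⁴
Effective length L_e = K·L = 2 × 3.64 = 7.280 m
P_cr = π²EI / L_e² = π² × 72.4×10⁹ × 1.580×10^-7 / 7.280² = 2.130×10^3 N

P_cr ≈ 2.13 kN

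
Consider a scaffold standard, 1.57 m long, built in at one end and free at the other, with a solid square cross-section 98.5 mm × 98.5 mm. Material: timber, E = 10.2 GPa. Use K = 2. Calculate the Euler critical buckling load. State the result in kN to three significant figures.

I = a⁴/12 = 98.5⁴/12 = 7.844×10^6 mm⁴
I = 7.844×10^6 mm⁴ = 7.844×10^-6 m⁴
Effective length L_e = K·L = 2 × 1.57 = 3.140 m
P_cr = π²EI / L_e² = π² × 10.2×10⁹ × 7.844×10^-6 / 3.140² = 8.009×10^4 N

P_cr ≈ 80.1 kN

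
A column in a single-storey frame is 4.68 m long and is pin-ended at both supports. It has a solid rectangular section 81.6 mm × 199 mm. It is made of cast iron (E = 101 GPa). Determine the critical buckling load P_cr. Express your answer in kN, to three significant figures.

Buckling occurs about the weak axis: I_min = h·b³/12 with b = 81.6 mm (the shorter side).
I_min = 199×81.6³/12 = 9.010×10^6 mm⁴
I = 9.010×10^6 mm⁴ = 9.010×10^-6 m⁴
Effective length L_e = K·L = 1 × 4.68 = 4.680 m
P_cr = π²EI / L_e² = π² × 101×10⁹ × 9.010×10^-6 / 4.680² = 4.101×10^5 N

P_cr ≈ 410 kN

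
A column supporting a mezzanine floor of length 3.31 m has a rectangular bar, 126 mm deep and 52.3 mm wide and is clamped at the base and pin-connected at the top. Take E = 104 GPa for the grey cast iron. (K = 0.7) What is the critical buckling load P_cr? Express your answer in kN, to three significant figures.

P_cr ≈ 287 kN

Buckling occurs about the weak axis: I_min = h·b³/12 with b = 52.3 mm (the shorter side).
I_min = 126×52.3³/12 = 1.502×10^6 mm⁴
I = 1.502×10^6 mm⁴ = 1.502×10^-6 m⁴
Effective length L_e = K·L = 0.7 × 3.31 = 2.317 m
P_cr = π²EI / L_e² = π² × 104×10⁹ × 1.502×10^-6 / 2.317² = 2.872×10^5 N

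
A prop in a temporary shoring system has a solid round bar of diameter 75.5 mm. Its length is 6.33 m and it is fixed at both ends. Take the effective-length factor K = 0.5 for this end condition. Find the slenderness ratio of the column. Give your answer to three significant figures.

λ ≈ 168

I = πd⁴/64 = π×75.5⁴/64 = 1.595×10^6 mm⁴
A = 4.477×10^3 mm²;  r_min = √(I/A) = √(1.595×10^6/4.477×10^3) = 18.88 mm
L_e = K·L = 0.5 × 6.33 m = 3.165 m = 3165.0 mm
λ = L_e / r_min = 3165.0 / 18.88 = 168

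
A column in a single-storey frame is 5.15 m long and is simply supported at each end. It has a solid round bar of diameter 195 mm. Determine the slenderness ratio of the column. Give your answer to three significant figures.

I = πd⁴/64 = π×195⁴/64 = 7.098×10^7 mm⁴
A = 2.986×10^4 mm²;  r_min = √(I/A) = √(7.098×10^7/2.986×10^4) = 48.75 mm
L_e = K·L = 1 × 5.15 m = 5.150 m = 5150.0 mm
λ = L_e / r_min = 5150.0 / 48.75 = 106

λ ≈ 106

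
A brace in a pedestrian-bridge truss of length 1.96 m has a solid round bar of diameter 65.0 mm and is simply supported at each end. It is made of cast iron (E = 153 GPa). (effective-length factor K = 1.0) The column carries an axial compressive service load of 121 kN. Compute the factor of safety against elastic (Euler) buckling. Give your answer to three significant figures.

n ≈ 2.85

I = πd⁴/64 = π×65.0⁴/64 = 8.762×10^5 mm⁴
I = 8.762×10^5 mm⁴ = 8.762×10^-7 m⁴
Effective length L_e = K·L = 1 × 1.96 = 1.960 m
P_cr = π²EI / L_e² = π² × 153×10⁹ × 8.762×10^-7 / 1.960² = 3.444×10^5 N
Factor of safety n = P_cr / P = 344.43 / 121 = 2.85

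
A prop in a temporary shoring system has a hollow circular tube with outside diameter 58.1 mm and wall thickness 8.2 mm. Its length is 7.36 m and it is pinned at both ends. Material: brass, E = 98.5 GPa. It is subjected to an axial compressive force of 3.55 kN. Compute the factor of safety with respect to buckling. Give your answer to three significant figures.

n ≈ 2.08

Inner diameter d_i = 58.1 − 2×8.2 = 41.70 mm
I = π(d_o⁴ − d_i⁴)/64 = π(58.1⁴ − 41.70⁴)/64 = 4.109×10^5 mm⁴
I = 4.109×10^5 mm⁴ = 4.109×10^-7 m⁴
Effective length L_e = K·L = 1 × 7.36 = 7.360 m
P_cr = π²EI / L_e² = π² × 98.5×10⁹ × 4.109×10^-7 / 7.360² = 7.374×10^3 N
Factor of safety n = P_cr / P = 7.3744 / 3.55 = 2.08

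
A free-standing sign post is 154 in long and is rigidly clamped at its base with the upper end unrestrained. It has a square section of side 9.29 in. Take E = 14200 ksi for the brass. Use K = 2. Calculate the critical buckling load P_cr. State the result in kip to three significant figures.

P_cr ≈ 917 kip

I = a⁴/12 = 9.29⁴/12 = 620.7 in⁴
Effective length L_e = K·L = 2 × 154 = 308.0 in
P_cr = π²EI / L_e² = π² × 14200×10³ × 620.7 / 308.0² = 9.170×10^5 lb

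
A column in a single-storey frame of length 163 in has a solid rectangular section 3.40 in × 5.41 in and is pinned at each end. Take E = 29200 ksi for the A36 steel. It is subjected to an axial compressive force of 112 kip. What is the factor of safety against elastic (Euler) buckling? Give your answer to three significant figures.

Buckling occurs about the weak axis: I_min = h·b³/12 with b = 3.40 in (the shorter side).
I_min = 5.41×3.40³/12 = 17.72 in⁴
Effective length L_e = K·L = 1 × 163 = 163.0 in
P_cr = π²EI / L_e² = π² × 29200×10³ × 17.72 / 163.0² = 1.922×10^5 lb
Factor of safety n = P_cr / P = 192.20 / 112 = 1.72

n ≈ 1.72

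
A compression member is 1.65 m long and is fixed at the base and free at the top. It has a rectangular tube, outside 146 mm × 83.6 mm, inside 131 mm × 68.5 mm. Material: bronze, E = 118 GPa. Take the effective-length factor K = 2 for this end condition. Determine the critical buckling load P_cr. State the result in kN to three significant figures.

P_cr ≈ 385 kN

Weak-axis I_min = (h_o·b_o³ − h_i·b_i³)/12 with b_o = 83.6, b_i = 68.50 mm (shorter outer/inner sides).
I_min = (146×83.6³ − 131.0×68.50³)/12 = 3.600×10^6 mm⁴
I = 3.600×10^6 mm⁴ = 3.600×10^-6 m⁴
Effective length L_e = K·L = 2 × 1.65 = 3.300 m
P_cr = π²EI / L_e² = π² × 118×10⁹ × 3.600×10^-6 / 3.300² = 3.850×10^5 N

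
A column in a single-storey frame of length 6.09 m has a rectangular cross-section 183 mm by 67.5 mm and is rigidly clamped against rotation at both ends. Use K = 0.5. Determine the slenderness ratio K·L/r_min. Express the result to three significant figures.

λ ≈ 156

For a rectangle r_min = b/√12 = 67.5/√12 = 19.49 mm
L_e = K·L = 0.5 × 6.09 m = 3.045 m = 3045.0 mm
λ = L_e / r_min = 3045.0 / 19.49 = 156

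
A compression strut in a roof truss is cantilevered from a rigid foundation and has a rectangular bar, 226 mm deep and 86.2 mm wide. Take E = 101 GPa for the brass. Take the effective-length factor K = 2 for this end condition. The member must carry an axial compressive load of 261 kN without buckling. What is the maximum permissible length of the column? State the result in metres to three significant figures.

Buckling occurs about the weak axis: I_min = h·b³/12 with b = 86.2 mm (the shorter side).
I_min = 226×86.2³/12 = 1.206×10^7 mm⁴
I = 1.206×10^-5 m⁴
At the buckling limit P_cr = P = 2.610×10^5 N
From P_cr = π²EI/(K·L)²:  L = (1/K)·√(π²EI/P_cr) = (1/2)·√(π²×1.01×10^11×1.206×10^-5/2.610×10^5)
L = 3.39 m

L_max ≈ 3.39 m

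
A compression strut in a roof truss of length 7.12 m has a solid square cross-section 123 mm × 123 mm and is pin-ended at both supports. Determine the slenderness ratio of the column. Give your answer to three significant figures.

λ ≈ 201

I = a⁴/12 = 123⁴/12 = 1.907×10^7 mm⁴
A = 1.513×10^4 mm²;  r_min = √(I/A) = √(1.907×10^7/1.513×10^4) = 35.51 mm
L_e = K·L = 1 × 7.12 m = 7.120 m = 7120.0 mm
λ = L_e / r_min = 7120.0 / 35.51 = 201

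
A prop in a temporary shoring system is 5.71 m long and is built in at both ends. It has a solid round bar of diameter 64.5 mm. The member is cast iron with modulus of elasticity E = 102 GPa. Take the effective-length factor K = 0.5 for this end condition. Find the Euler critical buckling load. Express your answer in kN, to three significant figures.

P_cr ≈ 105 kN

I = πd⁴/64 = π×64.5⁴/64 = 8.496×10^5 mm⁴
I = 8.496×10^5 mm⁴ = 8.496×10^-7 m⁴
Effective length L_e = K·L = 0.5 × 5.71 = 2.855 m
P_cr = π²EI / L_e² = π² × 102×10⁹ × 8.496×10^-7 / 2.855² = 1.049×10^5 N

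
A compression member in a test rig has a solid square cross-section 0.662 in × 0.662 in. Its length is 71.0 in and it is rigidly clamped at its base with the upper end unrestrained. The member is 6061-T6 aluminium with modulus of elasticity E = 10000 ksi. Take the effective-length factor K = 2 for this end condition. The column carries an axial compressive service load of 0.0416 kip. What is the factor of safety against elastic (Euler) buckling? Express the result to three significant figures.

n ≈ 1.88

I = a⁴/12 = 0.662⁴/12 = 1.600×10^-2 in⁴
Effective length L_e = K·L = 2 × 71.0 = 142.0 in
P_cr = π²EI / L_e² = π² × 10000×10³ × 1.600×10^-2 / 142.0² = 78.34 lb
Factor of safety n = P_cr / P = 0.078338 / 0.0416 = 1.88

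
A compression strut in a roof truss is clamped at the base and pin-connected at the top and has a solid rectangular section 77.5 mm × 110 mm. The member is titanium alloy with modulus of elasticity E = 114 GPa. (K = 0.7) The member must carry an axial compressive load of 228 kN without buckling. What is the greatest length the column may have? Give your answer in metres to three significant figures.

Buckling occurs about the weak axis: I_min = h·b³/12 with b = 77.5 mm (the shorter side).
I_min = 110×77.5³/12 = 4.267×10^6 mm⁴
I = 4.267×10^-6 m⁴
At the buckling limit P_cr = P = 2.280×10^5 N
From P_cr = π²EI/(K·L)²:  L = (1/K)·√(π²EI/P_cr) = (1/0.7)·√(π²×1.14×10^11×4.267×10^-6/2.280×10^5)
L = 6.56 m

L_max ≈ 6.56 m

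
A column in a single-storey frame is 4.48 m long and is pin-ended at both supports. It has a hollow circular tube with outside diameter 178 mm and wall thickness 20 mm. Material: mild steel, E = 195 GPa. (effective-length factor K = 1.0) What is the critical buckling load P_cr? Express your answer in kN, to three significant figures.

Inner diameter d_i = 178 − 2×20 = 138.0 mm
I = π(d_o⁴ − d_i⁴)/64 = π(178⁴ − 138.0⁴)/64 = 3.147×10^7 mm⁴
I = 3.147×10^7 mm⁴ = 3.147×10^-5 m⁴
Effective length L_e = K·L = 1 × 4.48 = 4.480 m
P_cr = π²EI / L_e² = π² × 195×10⁹ × 3.147×10^-5 / 4.480² = 3.018×10^6 N

P_cr ≈ 3020 kN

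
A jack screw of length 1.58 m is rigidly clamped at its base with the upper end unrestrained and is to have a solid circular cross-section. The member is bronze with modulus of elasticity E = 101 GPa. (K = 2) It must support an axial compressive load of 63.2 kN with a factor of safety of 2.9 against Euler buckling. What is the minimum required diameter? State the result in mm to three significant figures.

d ≈ 78.2 mm

Required P_cr = n·P = 2.9 × 63.2 = 183.3 kN
L_e = K·L = 2 × 1.58 = 3.160 m
Required I = P_cr·L_e²/(π²E) = 1.833×10^5 × 3.160² / (π² × 1.01×10^11) = 1.836×10^-6 m⁴
I_req = 1.836×10^6 mm⁴
Solid circle: I = πd⁴/64  ⇒  d = (64I/π)^(1/4) = (64×1.836×10^6/π)^(1/4) = 78.2 mm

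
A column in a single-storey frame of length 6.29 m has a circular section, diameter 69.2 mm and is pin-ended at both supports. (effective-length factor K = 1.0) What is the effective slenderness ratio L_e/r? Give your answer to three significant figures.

λ ≈ 364

For a solid circle r = d/4 = 69.2/4 = 17.30 mm
L_e = K·L = 1 × 6.29 m = 6.290 m = 6290.0 mm
λ = L_e / r_min = 6290.0 / 17.30 = 364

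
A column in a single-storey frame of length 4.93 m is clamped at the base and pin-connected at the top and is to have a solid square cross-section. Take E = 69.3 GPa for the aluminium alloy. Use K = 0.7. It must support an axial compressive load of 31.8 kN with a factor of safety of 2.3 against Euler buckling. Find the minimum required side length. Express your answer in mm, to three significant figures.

a ≈ 62.5 mm

Required P_cr = n·P = 2.3 × 31.8 = 73.14 kN
L_e = K·L = 0.7 × 4.93 = 3.451 m
Required I = P_cr·L_e²/(π²E) = 7.314×10^4 × 3.451² / (π² × 6.93×10^10) = 1.274×10^-6 m⁴
I_req = 1.274×10^6 mm⁴
Solid square: I = a⁴/12  ⇒  a = (12I)^(1/4) = (12×1.274×10^6)^(1/4) = 62.5 mm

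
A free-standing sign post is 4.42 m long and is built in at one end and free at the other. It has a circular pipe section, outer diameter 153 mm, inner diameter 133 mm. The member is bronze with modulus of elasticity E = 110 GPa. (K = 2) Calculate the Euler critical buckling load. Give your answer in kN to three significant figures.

d_o = 153 mm, d_i = 133 mm
I = π(d_o⁴ − d_i⁴)/64 = π(153⁴ − 133.0⁴)/64 = 1.154×10^7 mm⁴
I = 1.154×10^7 mm⁴ = 1.154×10^-5 m⁴
Effective length L_e = K·L = 2 × 4.42 = 8.840 m
P_cr = π²EI / L_e² = π² × 110×10⁹ × 1.154×10^-5 / 8.840² = 1.603×10^5 N

P_cr ≈ 160 kN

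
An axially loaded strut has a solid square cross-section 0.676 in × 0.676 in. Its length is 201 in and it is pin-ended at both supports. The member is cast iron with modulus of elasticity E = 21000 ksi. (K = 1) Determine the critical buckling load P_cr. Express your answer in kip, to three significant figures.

I = a⁴/12 = 0.676⁴/12 = 1.740×10^-2 in⁴
Effective length L_e = K·L = 1 × 201 = 201.0 in
P_cr = π²EI / L_e² = π² × 21000×10³ × 1.740×10^-2 / 201.0² = 89.28 lb

P_cr ≈ 0.0893 kip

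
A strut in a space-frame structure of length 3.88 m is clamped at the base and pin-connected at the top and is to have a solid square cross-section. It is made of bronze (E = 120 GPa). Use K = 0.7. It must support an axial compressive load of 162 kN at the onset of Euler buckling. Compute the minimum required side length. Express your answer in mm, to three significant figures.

a ≈ 59.0 mm

L_e = K·L = 0.7 × 3.88 = 2.716 m
Required I = P_cr·L_e²/(π²E) = 1.620×10^5 × 2.716² / (π² × 1.20×10^11) = 1.009×10^-6 m⁴
I_req = 1.009×10^6 mm⁴
Solid square: I = a⁴/12  ⇒  a = (12I)^(1/4) = (12×1.009×10^6)^(1/4) = 59.0 mm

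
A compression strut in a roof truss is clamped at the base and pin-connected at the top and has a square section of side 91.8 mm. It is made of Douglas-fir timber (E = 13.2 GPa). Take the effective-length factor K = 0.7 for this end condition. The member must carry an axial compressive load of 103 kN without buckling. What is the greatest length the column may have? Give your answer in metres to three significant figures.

I = a⁴/12 = 91.8⁴/12 = 5.918×10^6 mm⁴
I = 5.918×10^-6 m⁴
At the buckling limit P_cr = P = 1.030×10^5 N
From P_cr = π²EI/(K·L)²:  L = (1/K)·√(π²EI/P_cr) = (1/0.7)·√(π²×1.32×10^10×5.918×10^-6/1.030×10^5)
L = 3.91 m

L_max ≈ 3.91 m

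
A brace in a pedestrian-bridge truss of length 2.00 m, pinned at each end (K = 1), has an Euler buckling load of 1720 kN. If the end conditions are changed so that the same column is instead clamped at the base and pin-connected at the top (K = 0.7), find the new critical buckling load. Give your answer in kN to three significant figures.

P_cr ≈ 3510 kN

P_cr ∝ 1/K², so P_cr,new = P_cr,old × (K_old/K_new)² = 1720 × (1/0.7)²
= 1720 × 2.041 = 3510 kN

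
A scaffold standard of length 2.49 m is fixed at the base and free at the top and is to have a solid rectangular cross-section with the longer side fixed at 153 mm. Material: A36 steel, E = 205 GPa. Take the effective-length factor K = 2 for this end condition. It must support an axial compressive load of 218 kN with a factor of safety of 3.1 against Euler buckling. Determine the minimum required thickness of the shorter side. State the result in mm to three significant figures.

b ≈ 86.6 mm

Required P_cr = n·P = 3.1 × 218 = 675.8 kN
L_e = K·L = 2 × 2.49 = 4.980 m
Required I = P_cr·L_e²/(π²E) = 6.758×10^5 × 4.980² / (π² × 2.05×10^11) = 8.284×10^-6 m⁴
I_req = 8.284×10^6 mm⁴
Rectangle, weak axis: I_min = h·b³/12 with h = 153 mm fixed  ⇒  b = (12I/h)^(1/3) = 86.6 mm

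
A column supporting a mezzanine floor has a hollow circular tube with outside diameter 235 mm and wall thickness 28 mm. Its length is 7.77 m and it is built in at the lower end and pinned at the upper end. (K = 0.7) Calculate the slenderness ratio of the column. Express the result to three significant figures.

λ ≈ 73.6

Inner diameter d_i = 235 − 2×28 = 179.0 mm
I = π(d_o⁴ − d_i⁴)/64 = π(235⁴ − 179.0⁴)/64 = 9.931×10^7 mm⁴
A = 1.821×10^4 mm²;  r_min = √(I/A) = √(9.931×10^7/1.821×10^4) = 73.85 mm
L_e = K·L = 0.7 × 7.77 m = 5.439 m = 5439.0 mm
λ = L_e / r_min = 5439.0 / 73.85 = 73.6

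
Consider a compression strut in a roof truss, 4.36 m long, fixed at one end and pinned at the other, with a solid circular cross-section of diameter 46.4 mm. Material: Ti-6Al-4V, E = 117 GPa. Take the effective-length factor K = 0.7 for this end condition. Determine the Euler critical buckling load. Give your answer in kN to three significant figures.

I = πd⁴/64 = π×46.4⁴/64 = 2.275×10^5 mm⁴
I = 2.275×10^5 mm⁴ = 2.275×10^-7 m⁴
Effective length L_e = K·L = 0.7 × 4.36 = 3.052 m
P_cr = π²EI / L_e² = π² × 117×10⁹ × 2.275×10^-7 / 3.052² = 2.821×10^4 N

P_cr ≈ 28.2 kN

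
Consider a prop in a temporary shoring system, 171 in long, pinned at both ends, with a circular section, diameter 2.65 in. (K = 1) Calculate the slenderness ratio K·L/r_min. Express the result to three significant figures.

For a solid circle r = d/4 = 2.65/4 = 0.6625 in
L_e = K·L = 1 × 171 = 171.0 in
λ = L_e / r_min = 171.00 / 0.6625 = 258

λ ≈ 258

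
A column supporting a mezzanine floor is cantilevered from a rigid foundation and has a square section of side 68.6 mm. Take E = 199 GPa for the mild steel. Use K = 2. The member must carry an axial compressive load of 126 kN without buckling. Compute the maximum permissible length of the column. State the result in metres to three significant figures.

L_max ≈ 2.68 m

I = a⁴/12 = 68.6⁴/12 = 1.846×10^6 mm⁴
I = 1.846×10^-6 m⁴
At the buckling limit P_cr = P = 1.260×10^5 N
From P_cr = π²EI/(K·L)²:  L = (1/K)·√(π²EI/P_cr) = (1/2)·√(π²×1.99×10^11×1.846×10^-6/1.260×10^5)
L = 2.68 m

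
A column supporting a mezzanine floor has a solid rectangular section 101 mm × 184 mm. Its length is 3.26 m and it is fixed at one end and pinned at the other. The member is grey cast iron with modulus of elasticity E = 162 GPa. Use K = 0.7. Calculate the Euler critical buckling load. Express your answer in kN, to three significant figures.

P_cr ≈ 4850 kN

Buckling occurs about the weak axis: I_min = h·b³/12 with b = 101 mm (the shorter side).
I_min = 184×101³/12 = 1.580×10^7 mm⁴
I = 1.580×10^7 mm⁴ = 1.580×10^-5 m⁴
Effective length L_e = K·L = 0.7 × 3.26 = 2.282 m
P_cr = π²EI / L_e² = π² × 162×10⁹ × 1.580×10^-5 / 2.282² = 4.850×10^6 N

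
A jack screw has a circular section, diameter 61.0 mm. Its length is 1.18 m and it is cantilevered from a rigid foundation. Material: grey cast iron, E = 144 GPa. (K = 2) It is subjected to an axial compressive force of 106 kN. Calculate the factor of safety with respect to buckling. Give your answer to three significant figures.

n ≈ 1.64

I = πd⁴/64 = π×61.0⁴/64 = 6.797×10^5 mm⁴
I = 6.797×10^5 mm⁴ = 6.797×10^-7 m⁴
Effective length L_e = K·L = 2 × 1.18 = 2.360 m
P_cr = π²EI / L_e² = π² × 144×10⁹ × 6.797×10^-7 / 2.360² = 1.734×10^5 N
Factor of safety n = P_cr / P = 173.43 / 106 = 1.64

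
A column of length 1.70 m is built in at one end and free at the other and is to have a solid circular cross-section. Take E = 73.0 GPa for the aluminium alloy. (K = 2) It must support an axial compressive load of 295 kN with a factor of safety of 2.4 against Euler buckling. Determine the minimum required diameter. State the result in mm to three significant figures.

Required P_cr = n·P = 2.4 × 295 = 708.0 kN
L_e = K·L = 2 × 1.70 = 3.400 m
Required I = P_cr·L_e²/(π²E) = 7.080×10^5 × 3.400² / (π² × 7.30×10^10) = 1.136×10^-5 m⁴
I_req = 1.136×10^7 mm⁴
Solid circle: I = πd⁴/64  ⇒  d = (64I/π)^(1/4) = (64×1.136×10^7/π)^(1/4) = 123 mm

d ≈ 123 mm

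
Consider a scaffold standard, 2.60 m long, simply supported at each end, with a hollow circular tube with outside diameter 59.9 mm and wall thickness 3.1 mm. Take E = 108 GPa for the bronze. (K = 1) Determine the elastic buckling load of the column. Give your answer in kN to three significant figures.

Inner diameter d_i = 59.9 − 2×3.1 = 53.70 mm
I = π(d_o⁴ − d_i⁴)/64 = π(59.9⁴ − 53.70⁴)/64 = 2.237×10^5 mm⁴
I = 2.237×10^5 mm⁴ = 2.237×10^-7 m⁴
Effective length L_e = K·L = 1 × 2.60 = 2.600 m
P_cr = π²EI / L_e² = π² × 108×10⁹ × 2.237×10^-7 / 2.600² = 3.528×10^4 N

P_cr ≈ 35.3 kN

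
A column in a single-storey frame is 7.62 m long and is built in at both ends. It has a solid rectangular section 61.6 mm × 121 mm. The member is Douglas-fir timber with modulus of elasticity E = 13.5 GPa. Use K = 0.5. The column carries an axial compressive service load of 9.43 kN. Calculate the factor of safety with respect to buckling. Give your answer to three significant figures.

Buckling occurs about the weak axis: I_min = h·b³/12 with b = 61.6 mm (the shorter side).
I_min = 121×61.6³/12 = 2.357×10^6 mm⁴
I = 2.357×10^6 mm⁴ = 2.357×10^-6 m⁴
Effective length L_e = K·L = 0.5 × 7.62 = 3.810 m
P_cr = π²EI / L_e² = π² × 13.5×10⁹ × 2.357×10^-6 / 3.810² = 2.163×10^4 N
Factor of safety n = P_cr / P = 21.634 / 9.43 = 2.29

n ≈ 2.29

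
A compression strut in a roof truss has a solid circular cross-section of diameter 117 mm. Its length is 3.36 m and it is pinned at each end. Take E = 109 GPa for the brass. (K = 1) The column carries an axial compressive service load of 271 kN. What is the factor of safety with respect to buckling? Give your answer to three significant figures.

n ≈ 3.23

I = πd⁴/64 = π×117⁴/64 = 9.198×10^6 mm⁴
I = 9.198×10^6 mm⁴ = 9.198×10^-6 m⁴
Effective length L_e = K·L = 1 × 3.36 = 3.360 m
P_cr = π²EI / L_e² = π² × 109×10⁹ × 9.198×10^-6 / 3.360² = 8.765×10^5 N
Factor of safety n = P_cr / P = 876.52 / 271 = 3.23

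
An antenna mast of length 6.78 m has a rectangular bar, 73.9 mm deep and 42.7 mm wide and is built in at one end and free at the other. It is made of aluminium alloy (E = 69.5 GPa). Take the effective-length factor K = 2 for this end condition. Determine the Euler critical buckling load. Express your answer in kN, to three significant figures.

P_cr ≈ 1.79 kN

Buckling occurs about the weak axis: I_min = h·b³/12 with b = 42.7 mm (the shorter side).
I_min = 73.9×42.7³/12 = 4.795×10^5 mm⁴
I = 4.795×10^5 mm⁴ = 4.795×10^-7 m⁴
Effective length L_e = K·L = 2 × 6.78 = 13.56 m
P_cr = π²EI / L_e² = π² × 69.5×10⁹ × 4.795×10^-7 / 13.56² = 1.789×10^3 N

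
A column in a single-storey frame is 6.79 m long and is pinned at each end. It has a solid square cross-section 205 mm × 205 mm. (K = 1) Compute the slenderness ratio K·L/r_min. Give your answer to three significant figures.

For a square r = a/√12 = 205/√12 = 59.18 mm
L_e = K·L = 1 × 6.79 m = 6.790 m = 6790.0 mm
λ = L_e / r_min = 6790.0 / 59.18 = 115

λ ≈ 115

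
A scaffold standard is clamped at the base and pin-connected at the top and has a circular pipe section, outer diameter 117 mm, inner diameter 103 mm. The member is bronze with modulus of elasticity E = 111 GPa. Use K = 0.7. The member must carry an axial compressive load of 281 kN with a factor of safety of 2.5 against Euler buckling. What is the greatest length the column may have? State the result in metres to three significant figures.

d_o = 117 mm, d_i = 103 mm
I = π(d_o⁴ − d_i⁴)/64 = π(117⁴ − 103.0⁴)/64 = 3.674×10^6 mm⁴
I = 3.674×10^-6 m⁴
Required critical load P_cr = n·P = 2.5 × 281 = 702.5 kN = 7.025×10^5 N
From P_cr = π²EI/(K·L)²:  L = (1/K)·√(π²EI/P_cr) = (1/0.7)·√(π²×1.11×10^11×3.674×10^-6/7.025×10^5)
L = 3.42 m

L_max ≈ 3.42 m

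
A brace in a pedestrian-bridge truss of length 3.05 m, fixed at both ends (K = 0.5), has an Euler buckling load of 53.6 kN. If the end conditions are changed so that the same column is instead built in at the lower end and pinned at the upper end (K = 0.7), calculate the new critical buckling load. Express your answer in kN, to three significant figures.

P_cr ∝ 1/K², so P_cr,new = P_cr,old × (K_old/K_new)² = 53.6 × (0.5/0.7)²
= 53.6 × 0.5102 = 27.3 kN

P_cr ≈ 27.3 kN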